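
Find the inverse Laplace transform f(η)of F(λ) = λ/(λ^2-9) cosh(3*η)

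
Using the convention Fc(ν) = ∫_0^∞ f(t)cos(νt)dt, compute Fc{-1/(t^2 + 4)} -pi * exp(-2 * ν)/4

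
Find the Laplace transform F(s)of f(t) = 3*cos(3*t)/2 3*s/(2*(s^2 + 9))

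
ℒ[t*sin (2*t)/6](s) 2*s/ (3*(s^2 + 4)^2)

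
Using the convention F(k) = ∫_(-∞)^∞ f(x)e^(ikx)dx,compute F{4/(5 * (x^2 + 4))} 2 * pi * exp(-2 * Abs(k))/5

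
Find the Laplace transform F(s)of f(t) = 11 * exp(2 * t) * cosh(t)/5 11 * (s - 2)/(5 * ((s - 2)^2 - 1))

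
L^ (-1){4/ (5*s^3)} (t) 2*t^2/5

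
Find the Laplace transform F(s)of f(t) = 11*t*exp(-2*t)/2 11/(2*(s + 2)^2)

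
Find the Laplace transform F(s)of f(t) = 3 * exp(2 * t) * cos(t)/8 3 * (s - 2)/(8 * ((s - 2)^2 + 1))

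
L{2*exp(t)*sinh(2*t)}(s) 4/((s - 1)^2 - 4)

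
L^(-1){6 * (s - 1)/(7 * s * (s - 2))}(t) 6 * exp(t) * cosh(t)/7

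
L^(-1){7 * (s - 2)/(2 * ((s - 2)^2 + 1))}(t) 7 * exp(2 * t) * cos(t)/2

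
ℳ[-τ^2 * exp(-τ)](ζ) -gamma(ζ + 2)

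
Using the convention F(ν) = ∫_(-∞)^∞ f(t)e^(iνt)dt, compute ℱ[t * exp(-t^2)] I * sqrt(pi) * ν * exp(-ν^2/4)/2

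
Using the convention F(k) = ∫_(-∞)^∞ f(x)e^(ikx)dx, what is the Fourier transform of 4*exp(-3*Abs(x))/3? 8/(k^2 + 9)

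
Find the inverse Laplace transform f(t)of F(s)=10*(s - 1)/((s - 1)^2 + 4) 10*exp(t)*cos(2*t)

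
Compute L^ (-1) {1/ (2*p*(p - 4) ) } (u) exp (2*u)*sinh (2*u) /4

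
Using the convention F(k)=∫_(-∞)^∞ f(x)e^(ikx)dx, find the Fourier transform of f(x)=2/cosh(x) 2 * pi/cosh(pi * k/2)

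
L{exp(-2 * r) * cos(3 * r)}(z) (z+2)/((z+2)^2+9)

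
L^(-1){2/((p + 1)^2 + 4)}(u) exp(-u)*sin(2*u)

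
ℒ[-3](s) -3/s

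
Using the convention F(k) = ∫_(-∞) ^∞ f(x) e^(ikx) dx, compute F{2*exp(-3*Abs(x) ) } 12/(k^2+9) 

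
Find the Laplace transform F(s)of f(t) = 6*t 6/s^2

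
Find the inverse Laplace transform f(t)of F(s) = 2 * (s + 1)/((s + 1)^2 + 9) 2 * exp(-t) * cos(3 * t)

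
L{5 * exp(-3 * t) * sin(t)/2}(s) 5/(2 * ((s+3)^2+1))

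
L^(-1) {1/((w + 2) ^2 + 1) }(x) exp(-2*x)*sin(x) 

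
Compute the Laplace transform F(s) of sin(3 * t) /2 3/(2 * (s^2+9) ) 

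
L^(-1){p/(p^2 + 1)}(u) cos(u)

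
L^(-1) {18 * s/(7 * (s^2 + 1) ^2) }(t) 9 * t * sin(t) /7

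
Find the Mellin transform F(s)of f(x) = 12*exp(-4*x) 12*gamma(s)/2^(2*s)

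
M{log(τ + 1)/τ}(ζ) -pi * csc(pi * ζ)/(ζ - 1)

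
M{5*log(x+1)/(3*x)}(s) -5*pi*csc(pi*s)/(3*s - 3)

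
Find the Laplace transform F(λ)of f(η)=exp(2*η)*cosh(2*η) (λ - 2)/(λ*(λ - 4))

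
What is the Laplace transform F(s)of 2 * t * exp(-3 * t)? 2/(s + 3)^2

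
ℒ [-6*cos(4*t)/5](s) -6*s/(5*s^2 + 80)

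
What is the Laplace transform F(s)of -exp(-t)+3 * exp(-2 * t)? 3/(s+2) - 1/(s+1)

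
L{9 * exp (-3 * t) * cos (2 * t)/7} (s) 9 * (s + 3)/ (7 * ( (s + 3)^2 + 4))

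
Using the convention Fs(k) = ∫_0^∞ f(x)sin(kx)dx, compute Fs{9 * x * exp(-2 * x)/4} 9 * k/(k^2 + 4)^2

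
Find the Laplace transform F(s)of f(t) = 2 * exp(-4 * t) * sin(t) 2/((s + 4)^2 + 1)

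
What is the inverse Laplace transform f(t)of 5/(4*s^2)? 5*t/4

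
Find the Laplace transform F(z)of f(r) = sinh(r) 1/(z^2-1)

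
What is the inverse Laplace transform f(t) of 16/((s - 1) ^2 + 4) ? 8 * exp(t) * sin(2 * t) 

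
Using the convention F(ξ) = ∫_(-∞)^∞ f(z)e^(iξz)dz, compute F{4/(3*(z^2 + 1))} 4*pi*exp(-Abs(ξ))/3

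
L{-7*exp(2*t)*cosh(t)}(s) 7*(2 - s)/((s - 2)^2 - 1)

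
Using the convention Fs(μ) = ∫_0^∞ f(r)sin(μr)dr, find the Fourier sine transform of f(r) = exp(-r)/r atan(μ)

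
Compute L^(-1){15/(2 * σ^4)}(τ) 5 * τ^3/4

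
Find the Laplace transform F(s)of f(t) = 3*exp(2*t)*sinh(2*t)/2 3/(s*(s - 4))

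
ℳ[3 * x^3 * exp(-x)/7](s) 3 * gamma(s + 3)/7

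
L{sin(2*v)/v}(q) atan(2/q)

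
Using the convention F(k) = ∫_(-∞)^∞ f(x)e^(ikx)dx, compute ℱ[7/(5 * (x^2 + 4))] 7 * pi * exp(-2 * Abs(k))/10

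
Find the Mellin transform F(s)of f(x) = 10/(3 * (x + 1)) 10 * pi * csc(pi * s)/3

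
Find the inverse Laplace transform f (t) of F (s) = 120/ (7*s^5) 5*t^4/7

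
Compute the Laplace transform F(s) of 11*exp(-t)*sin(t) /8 11/(8*((s + 1) ^2 + 1) ) 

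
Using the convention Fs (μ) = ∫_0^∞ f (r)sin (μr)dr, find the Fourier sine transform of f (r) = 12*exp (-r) 12*μ/ (μ^2 + 1)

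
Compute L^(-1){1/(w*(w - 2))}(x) exp(x)*sinh(x)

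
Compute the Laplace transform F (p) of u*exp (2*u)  (p - 2) ^ (-2) 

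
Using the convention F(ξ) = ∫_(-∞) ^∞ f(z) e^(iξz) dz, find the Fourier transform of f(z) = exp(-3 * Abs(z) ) 6/(ξ^2 + 9) 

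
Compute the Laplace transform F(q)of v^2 2/q^3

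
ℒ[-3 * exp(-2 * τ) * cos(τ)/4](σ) 3 * (-σ - 2)/(4 * ((σ + 2)^2 + 1))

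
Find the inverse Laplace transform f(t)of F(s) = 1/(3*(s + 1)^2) t*exp(-t)/3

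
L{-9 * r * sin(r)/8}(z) -9 * z/(4 * (z^2 + 1)^2)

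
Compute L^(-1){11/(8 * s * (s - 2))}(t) 11 * exp(t) * sinh(t)/8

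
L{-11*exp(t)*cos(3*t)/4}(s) 11*(1 - s)/(4*((s - 1)^2 + 9))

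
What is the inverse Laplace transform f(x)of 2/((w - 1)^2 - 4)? exp(x)*sinh(2*x)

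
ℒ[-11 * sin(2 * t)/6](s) -11/(3 * s^2 + 12)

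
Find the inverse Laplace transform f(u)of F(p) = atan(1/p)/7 sin(u)/(7 * u)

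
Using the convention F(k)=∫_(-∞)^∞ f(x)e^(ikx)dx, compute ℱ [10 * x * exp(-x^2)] 5 * I * sqrt(pi) * k * exp(-k^2/4)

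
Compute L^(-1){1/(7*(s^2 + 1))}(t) sin(t)/7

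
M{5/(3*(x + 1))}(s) 5*pi*csc(pi*s)/3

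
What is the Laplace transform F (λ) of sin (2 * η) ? 2/ (λ^2 + 4) 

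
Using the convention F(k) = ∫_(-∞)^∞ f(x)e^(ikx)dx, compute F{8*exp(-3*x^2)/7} 8*sqrt(3)*sqrt(pi)*exp(-k^2/12)/21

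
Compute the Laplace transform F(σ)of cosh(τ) σ/(σ^2-1)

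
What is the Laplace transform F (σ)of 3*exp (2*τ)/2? 3/ (2*(σ - 2))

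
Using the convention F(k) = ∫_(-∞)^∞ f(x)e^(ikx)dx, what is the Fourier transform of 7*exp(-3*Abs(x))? 42/(k^2 + 9)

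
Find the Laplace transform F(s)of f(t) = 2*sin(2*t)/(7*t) 2*atan(2/s)/7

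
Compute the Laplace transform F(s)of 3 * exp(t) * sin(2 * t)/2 3/((s - 1)^2 + 4)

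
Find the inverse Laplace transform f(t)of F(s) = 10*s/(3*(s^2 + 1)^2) 5*t*sin(t)/3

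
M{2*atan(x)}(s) -pi*sec(pi*s/2)/s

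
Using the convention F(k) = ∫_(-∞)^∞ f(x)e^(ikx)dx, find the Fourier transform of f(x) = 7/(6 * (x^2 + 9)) 7 * pi * exp(-3 * Abs(k))/18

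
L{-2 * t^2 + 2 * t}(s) 2/s^2 - 4/s^3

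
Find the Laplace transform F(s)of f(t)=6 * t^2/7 12/(7 * s^3)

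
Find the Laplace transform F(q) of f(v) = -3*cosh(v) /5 -3*q/(5*q^2 - 5) 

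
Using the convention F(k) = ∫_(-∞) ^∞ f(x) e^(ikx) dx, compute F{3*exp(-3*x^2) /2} sqrt(3)*sqrt(pi)*exp(-k^2/12) /2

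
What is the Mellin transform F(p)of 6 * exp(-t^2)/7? 3 * gamma(p/2)/7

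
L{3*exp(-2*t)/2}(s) 3/(2*(s+2))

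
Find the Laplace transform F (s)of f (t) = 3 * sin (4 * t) 12/ (s^2 + 16)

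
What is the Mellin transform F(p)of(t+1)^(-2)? (-pi*p+pi)/sin(pi*p)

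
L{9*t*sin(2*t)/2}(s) 18*s/(s^2 + 4)^2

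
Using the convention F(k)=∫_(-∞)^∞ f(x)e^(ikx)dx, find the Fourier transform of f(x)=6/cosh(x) 6 * pi/cosh(pi * k/2)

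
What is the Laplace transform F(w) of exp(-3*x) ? 1/(w+3) 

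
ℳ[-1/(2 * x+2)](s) -pi * csc(pi * s)/2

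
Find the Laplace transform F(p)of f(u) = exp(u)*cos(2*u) (p - 1)/((p - 1)^2 + 4)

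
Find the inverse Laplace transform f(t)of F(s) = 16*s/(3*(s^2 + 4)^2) 4*t*sin(2*t)/3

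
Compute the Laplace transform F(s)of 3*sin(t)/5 3/(5*(s^2 + 1))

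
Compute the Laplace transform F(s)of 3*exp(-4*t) 3/(s + 4)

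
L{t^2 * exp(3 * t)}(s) 2/(s - 3)^3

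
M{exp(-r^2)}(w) gamma(w/2)/2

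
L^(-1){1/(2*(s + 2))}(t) exp(-2*t)/2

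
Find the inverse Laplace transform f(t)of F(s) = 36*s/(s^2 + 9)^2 6*t*sin(3*t)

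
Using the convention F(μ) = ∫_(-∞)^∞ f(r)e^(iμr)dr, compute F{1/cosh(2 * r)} pi/(2 * cosh(pi * μ/4))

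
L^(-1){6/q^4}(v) v^3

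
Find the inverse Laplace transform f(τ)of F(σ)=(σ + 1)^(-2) τ*exp(-τ)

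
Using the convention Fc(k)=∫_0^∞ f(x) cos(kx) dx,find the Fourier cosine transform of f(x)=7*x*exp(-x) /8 7*(1 - k^2) /(8*(k^2+1) ^2) 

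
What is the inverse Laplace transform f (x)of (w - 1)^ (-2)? x * exp (x)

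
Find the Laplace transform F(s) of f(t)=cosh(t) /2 s/(2*(s^2 - 1) ) 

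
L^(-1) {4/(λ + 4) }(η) 4*exp(-4*η) 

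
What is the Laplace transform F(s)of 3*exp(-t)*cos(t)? 3*(s + 1)/((s + 1)^2 + 1)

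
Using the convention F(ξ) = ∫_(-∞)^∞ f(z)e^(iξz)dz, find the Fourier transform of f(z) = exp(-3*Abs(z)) 6/(ξ^2 + 9)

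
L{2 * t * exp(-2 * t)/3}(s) 2/(3 * (s+2)^2)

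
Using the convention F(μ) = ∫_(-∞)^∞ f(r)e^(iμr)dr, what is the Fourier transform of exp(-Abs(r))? 2/(μ^2+1)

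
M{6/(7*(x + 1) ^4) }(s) gamma(s)*gamma(4 - s) /7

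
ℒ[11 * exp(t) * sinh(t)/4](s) 11/(4 * s * (s - 2))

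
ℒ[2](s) 2/s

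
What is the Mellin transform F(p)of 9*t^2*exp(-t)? 9*gamma(p + 2)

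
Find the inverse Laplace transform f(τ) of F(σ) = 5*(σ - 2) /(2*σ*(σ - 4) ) 5*exp(2*τ)*cosh(2*τ) /2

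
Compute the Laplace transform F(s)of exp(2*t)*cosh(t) (s - 2)/((s - 2)^2 - 1)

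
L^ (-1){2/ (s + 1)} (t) 2*exp (-t)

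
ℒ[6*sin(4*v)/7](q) 24/(7*(q^2 + 16))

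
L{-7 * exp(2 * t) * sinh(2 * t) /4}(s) -7/(2 * s * (s - 4) ) 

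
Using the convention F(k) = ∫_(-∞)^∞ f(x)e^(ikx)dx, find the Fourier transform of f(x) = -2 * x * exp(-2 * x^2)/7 -sqrt(2) * I * sqrt(pi) * k * exp(-k^2/8)/28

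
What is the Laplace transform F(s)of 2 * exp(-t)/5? 2/(5 * (s+1))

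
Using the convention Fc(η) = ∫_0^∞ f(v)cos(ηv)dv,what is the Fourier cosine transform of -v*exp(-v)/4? (η^2-1)/(4*(η^2 + 1)^2)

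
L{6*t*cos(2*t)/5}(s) 6*(s^2 - 4)/(5*(s^2 + 4)^2)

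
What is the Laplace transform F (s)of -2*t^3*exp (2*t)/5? -12/ (5*(s - 2)^4)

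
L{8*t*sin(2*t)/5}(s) 32*s/(5*(s^2 + 4)^2)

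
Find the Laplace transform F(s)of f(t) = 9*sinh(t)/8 9/(8*(s^2 - 1))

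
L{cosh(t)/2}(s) s/(2 * (s^2 - 1))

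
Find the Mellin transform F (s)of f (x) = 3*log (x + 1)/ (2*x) -3*pi*csc (pi*s)/ (2*s - 2)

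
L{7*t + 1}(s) 7/s^2 + 1/s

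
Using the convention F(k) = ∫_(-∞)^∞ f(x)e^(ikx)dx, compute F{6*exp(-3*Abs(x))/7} 36/(7*(k^2 + 9))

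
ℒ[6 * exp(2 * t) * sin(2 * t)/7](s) 12/(7 * ((s - 2)^2 + 4))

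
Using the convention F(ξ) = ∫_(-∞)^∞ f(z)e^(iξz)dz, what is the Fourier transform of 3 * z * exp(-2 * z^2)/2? 3 * sqrt(2) * I * sqrt(pi) * ξ * exp(-ξ^2/8)/16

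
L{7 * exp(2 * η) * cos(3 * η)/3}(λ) 7 * (λ - 2)/(3 * ((λ - 2)^2 + 9))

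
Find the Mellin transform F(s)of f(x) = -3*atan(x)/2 3*pi*sec(pi*s/2)/(4*s)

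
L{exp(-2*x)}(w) 1/(w + 2)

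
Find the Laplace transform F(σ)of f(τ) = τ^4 24/σ^5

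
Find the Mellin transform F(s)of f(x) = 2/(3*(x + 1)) 2*pi*csc(pi*s)/3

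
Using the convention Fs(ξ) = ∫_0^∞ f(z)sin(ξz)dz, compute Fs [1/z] pi/2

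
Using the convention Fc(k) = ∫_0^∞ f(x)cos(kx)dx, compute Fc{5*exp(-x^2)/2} 5*sqrt(pi)*exp(-k^2/4)/4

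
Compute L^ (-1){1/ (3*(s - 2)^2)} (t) t*exp (2*t)/3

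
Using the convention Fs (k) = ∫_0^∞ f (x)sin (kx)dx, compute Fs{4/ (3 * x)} 2 * pi/3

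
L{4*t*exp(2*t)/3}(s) 4/(3*(s - 2)^2)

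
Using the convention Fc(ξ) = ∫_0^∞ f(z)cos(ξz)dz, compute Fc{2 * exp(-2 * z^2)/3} sqrt(2) * sqrt(pi) * exp(-ξ^2/8)/6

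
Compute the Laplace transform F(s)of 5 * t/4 5/(4 * s^2)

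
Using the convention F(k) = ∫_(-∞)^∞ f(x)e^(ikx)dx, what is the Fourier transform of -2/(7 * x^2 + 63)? -2 * pi * exp(-3 * Abs(k))/21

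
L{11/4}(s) 11/(4*s) 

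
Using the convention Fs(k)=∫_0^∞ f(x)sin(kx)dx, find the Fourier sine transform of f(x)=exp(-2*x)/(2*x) atan(k/2)/2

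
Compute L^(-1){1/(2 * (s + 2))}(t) exp(-2 * t)/2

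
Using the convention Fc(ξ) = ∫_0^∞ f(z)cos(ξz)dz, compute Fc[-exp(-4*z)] -4/(ξ^2+16)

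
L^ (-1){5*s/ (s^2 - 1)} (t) 5*cosh (t)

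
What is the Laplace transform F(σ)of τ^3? 6/σ^4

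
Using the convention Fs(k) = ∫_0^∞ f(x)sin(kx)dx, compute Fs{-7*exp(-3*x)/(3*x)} -7*atan(k/3)/3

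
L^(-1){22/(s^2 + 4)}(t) 11*sin(2*t)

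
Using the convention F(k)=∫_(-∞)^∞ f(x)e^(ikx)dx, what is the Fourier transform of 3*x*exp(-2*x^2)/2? 3*sqrt(2)*I*sqrt(pi)*k*exp(-k^2/8)/16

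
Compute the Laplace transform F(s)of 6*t 6/s^2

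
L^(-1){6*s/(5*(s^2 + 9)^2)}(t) t*sin(3*t)/5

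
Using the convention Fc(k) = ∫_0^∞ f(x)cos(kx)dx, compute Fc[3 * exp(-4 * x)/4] 3/(k^2+16)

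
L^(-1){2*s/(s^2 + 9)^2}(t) t*sin(3*t)/3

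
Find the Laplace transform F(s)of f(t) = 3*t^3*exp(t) 18/(s - 1)^4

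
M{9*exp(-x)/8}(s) 9*gamma(s)/8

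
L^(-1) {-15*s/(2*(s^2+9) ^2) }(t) -5*t*sin(3*t) /4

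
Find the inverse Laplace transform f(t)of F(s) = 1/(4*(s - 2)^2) t*exp(2*t)/4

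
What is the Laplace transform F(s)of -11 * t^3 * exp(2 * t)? -66/(s - 2)^4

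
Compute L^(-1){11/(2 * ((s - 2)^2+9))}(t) 11 * exp(2 * t) * sin(3 * t)/6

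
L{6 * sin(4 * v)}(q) 24/(q^2 + 16)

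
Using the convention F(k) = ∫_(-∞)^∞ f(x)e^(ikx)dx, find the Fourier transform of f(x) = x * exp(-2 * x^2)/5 sqrt(2) * I * sqrt(pi) * k * exp(-k^2/8)/40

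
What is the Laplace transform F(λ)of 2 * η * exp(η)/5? 2/(5 * (λ - 1)^2)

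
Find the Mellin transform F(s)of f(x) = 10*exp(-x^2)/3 5*gamma(s/2)/3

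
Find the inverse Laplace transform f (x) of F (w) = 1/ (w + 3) exp (-3 * x) 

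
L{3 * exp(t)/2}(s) 3/(2 * (s - 1))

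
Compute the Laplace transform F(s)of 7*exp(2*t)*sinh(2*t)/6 7/(3*s*(s - 4))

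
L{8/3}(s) 8/(3 * s)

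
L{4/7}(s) 4/(7*s)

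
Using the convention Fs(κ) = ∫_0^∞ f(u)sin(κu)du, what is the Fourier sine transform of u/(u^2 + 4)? pi*exp(-2*κ)/2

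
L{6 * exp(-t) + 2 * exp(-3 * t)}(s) 6/(s + 1) + 2/(s + 3)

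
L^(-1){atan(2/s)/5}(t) sin(2*t)/(5*t)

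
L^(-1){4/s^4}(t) 2 * t^3/3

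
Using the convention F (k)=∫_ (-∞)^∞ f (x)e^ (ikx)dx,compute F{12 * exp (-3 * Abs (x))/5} 72/ (5 * (k^2 + 9))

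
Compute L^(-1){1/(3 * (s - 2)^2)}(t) t * exp(2 * t)/3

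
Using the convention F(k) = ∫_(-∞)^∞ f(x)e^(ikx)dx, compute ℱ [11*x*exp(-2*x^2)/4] 11*sqrt(2)*I*sqrt(pi)*k*exp(-k^2/8)/32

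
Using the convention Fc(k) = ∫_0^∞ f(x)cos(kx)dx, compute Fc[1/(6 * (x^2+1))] pi * exp(-k)/12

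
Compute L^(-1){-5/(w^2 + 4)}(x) -5*sin(2*x)/2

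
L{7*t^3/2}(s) 21/s^4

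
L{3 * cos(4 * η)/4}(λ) 3 * λ/(4 * (λ^2 + 16))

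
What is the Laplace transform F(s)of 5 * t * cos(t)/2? 5 * (s^2 - 1)/(2 * (s^2 + 1)^2)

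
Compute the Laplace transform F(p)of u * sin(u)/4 p/(2 * (p^2 + 1)^2)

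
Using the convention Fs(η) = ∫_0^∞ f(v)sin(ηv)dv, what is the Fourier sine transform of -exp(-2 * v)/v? -atan(η/2)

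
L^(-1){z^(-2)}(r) r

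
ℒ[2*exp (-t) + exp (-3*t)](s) 1/ (s + 3) + 2/ (s + 1)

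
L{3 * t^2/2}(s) 3/s^3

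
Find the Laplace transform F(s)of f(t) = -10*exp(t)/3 -10/(3*s - 3)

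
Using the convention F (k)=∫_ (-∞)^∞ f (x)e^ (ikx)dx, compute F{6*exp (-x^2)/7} 6*sqrt (pi)*exp (-k^2/4)/7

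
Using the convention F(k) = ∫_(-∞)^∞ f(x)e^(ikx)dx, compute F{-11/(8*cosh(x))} -11*pi/(8*cosh(pi*k/2))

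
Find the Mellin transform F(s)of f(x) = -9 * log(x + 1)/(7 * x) 9 * pi * csc(pi * s)/(7 * (s - 1))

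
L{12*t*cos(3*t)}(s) 12*(s^2 - 9)/(s^2 + 9)^2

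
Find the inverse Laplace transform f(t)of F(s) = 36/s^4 6 * t^3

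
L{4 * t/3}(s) 4/(3 * s^2)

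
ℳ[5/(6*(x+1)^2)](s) -5*pi*(s - 1)/(6*sin(pi*s))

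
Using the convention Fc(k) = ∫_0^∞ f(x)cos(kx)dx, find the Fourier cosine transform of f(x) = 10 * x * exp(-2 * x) 10 * (4 - k^2)/(k^2 + 4)^2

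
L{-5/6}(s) -5/(6*s) 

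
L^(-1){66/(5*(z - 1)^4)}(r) 11*r^3*exp(r)/5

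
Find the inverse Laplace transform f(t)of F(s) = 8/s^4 4*t^3/3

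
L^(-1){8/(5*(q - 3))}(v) 8*exp(3*v)/5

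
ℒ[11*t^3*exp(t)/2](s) 33/(s - 1)^4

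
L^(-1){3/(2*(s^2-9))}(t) sinh(3*t)/2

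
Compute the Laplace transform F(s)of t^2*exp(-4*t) 2/(s+4)^3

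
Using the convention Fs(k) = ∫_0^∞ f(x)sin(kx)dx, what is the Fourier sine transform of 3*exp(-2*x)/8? 3*k/(8*(k^2 + 4))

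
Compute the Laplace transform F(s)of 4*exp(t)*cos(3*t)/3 4*(s - 1)/(3*((s - 1)^2 + 9))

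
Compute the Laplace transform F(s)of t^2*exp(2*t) 2/(s - 2)^3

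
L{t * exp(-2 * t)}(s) (s + 2)^(-2)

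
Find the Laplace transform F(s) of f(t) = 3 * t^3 18/s^4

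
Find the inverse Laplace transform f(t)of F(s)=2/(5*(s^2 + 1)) 2*sin(t)/5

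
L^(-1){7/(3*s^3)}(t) 7*t^2/6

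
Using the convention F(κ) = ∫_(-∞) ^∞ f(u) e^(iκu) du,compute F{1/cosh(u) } pi/cosh(pi*κ/2) 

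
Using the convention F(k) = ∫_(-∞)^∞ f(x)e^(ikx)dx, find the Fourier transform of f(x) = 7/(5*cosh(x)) 7*pi/(5*cosh(pi*k/2))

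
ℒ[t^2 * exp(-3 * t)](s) 2/(s + 3)^3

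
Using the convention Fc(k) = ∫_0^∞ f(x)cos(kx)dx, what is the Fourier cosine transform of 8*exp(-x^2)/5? 4*sqrt(pi)*exp(-k^2/4)/5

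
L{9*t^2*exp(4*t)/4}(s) 9/(2*(s - 4)^3)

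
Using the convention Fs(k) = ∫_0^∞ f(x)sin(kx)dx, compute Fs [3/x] 3 * pi/2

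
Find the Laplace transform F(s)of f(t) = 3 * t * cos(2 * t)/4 3 * (s^2 - 4)/(4 * (s^2 + 4)^2)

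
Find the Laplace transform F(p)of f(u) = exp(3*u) 1/(p - 3)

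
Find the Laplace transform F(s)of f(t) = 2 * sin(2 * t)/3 4/(3 * (s^2+4))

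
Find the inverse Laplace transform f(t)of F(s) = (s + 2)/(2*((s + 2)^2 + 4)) exp(-2*t)*cos(2*t)/2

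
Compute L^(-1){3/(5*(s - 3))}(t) 3*exp(3*t)/5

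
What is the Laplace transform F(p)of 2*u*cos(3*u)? 2*(p^2 - 9)/(p^2 + 9)^2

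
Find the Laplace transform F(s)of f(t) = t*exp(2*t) (s - 2)^(-2)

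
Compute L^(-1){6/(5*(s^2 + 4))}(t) 3*sin(2*t)/5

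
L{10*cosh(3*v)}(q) 10*q/(q^2-9)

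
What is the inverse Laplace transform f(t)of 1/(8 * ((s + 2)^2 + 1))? exp(-2 * t) * sin(t)/8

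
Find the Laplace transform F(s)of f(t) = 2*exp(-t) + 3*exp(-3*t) 3/(s + 3) + 2/(s + 1)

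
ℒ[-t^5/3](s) -40/s^6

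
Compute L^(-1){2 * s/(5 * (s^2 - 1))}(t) 2 * cosh(t)/5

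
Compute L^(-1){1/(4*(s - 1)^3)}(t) t^2*exp(t)/8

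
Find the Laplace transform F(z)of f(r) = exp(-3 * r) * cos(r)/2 (z + 3)/(2 * ((z + 3)^2 + 1))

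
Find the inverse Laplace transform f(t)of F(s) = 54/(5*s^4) 9*t^3/5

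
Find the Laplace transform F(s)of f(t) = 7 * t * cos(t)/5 7 * (s^2 - 1)/(5 * (s^2 + 1)^2)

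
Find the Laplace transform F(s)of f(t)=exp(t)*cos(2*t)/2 (s - 1)/(2*((s - 1)^2 + 4))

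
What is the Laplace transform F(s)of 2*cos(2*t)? 2*s/(s^2 + 4)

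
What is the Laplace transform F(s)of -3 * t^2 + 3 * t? 3/s^2 - 6/s^3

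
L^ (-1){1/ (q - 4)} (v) exp (4 * v)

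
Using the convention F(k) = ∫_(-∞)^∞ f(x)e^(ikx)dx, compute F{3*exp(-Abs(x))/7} 6/(7*(k^2 + 1))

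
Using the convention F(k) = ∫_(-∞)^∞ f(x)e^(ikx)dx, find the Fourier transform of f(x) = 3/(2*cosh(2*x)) 3*pi/(4*cosh(pi*k/4))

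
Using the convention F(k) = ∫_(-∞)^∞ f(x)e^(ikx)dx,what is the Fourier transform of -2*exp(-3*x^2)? -2*sqrt(3)*sqrt(pi)*exp(-k^2/12)/3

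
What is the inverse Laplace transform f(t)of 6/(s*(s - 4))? 3*exp(2*t)*sinh(2*t)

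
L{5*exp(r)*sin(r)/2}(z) 5/(2*((z - 1)^2 + 1))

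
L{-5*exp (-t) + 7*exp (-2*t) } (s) 7/ (s + 2) - 5/ (s + 1) 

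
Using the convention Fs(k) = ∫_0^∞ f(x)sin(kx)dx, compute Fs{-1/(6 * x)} -pi/12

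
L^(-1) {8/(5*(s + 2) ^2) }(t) 8*t*exp(-2*t) /5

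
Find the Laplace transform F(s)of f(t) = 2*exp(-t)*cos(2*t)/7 2*(s + 1)/(7*((s + 1)^2 + 4))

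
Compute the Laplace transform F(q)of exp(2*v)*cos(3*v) (q - 2)/((q - 2)^2 + 9)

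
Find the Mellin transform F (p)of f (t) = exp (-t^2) gamma (p/2)/2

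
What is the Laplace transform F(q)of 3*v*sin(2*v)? 12*q/(q^2 + 4)^2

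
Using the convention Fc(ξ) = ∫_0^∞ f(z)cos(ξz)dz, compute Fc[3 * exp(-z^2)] 3 * sqrt(pi) * exp(-ξ^2/4)/2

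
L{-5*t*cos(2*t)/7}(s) 5*(4 - s^2)/(7*(s^2 + 4)^2)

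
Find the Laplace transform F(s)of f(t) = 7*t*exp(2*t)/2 7/(2*(s - 2)^2)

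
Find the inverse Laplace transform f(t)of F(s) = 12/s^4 2 * t^3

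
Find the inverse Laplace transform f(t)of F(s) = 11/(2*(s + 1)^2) 11*t*exp(-t)/2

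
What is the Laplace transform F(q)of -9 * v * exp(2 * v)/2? -9/(2 * (q - 2)^2)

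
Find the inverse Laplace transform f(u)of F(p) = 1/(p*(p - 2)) exp(u)*sinh(u)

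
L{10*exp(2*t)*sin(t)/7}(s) 10/(7*((s - 2)^2 + 1))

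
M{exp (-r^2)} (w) gamma (w/2)/2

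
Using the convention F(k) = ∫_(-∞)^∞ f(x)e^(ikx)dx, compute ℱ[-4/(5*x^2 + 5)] -4*pi*exp(-Abs(k))/5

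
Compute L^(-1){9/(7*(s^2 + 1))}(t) 9*sin(t)/7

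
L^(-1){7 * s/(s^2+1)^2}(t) 7 * t * sin(t)/2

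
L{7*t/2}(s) 7/(2*s^2)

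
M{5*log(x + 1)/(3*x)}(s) -5*pi*csc(pi*s)/(3*s - 3)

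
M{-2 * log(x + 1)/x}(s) 2 * pi * csc(pi * s)/(s - 1)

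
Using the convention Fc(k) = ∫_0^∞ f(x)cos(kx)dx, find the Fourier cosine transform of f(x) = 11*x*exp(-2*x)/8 11*(4 - k^2)/(8*(k^2+4)^2)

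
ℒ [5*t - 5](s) 5/s^2-5/s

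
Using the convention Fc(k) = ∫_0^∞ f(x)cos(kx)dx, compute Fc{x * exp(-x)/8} (1 - k^2)/(8 * (k^2 + 1)^2)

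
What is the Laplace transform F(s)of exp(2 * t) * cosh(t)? (s - 2)/((s - 2)^2 - 1)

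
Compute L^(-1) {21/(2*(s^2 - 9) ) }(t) 7*sinh(3*t) /2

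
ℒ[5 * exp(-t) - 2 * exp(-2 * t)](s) 5/(s + 1) - 2/(s + 2)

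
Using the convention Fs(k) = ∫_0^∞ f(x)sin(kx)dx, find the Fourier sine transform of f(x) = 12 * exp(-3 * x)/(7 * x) 12 * atan(k/3)/7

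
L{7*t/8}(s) 7/(8*s^2)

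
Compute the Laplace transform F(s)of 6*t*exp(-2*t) 6/(s + 2)^2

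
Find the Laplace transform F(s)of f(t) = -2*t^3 -12/s^4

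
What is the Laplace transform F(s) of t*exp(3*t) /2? 1/(2*(s - 3) ^2) 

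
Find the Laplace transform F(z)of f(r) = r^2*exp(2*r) 2/(z - 2)^3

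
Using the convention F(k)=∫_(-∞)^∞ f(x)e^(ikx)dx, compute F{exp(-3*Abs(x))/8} 3/(4*(k^2 + 9))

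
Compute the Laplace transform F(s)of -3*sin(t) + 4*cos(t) 4*s/(s^2 + 1) - 3/(s^2 + 1)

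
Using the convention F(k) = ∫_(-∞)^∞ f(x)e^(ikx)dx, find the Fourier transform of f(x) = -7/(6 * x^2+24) -7 * pi * exp(-2 * Abs(k))/12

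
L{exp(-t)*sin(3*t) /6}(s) 1/(2*((s + 1) ^2 + 9) ) 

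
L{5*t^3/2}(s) 15/s^4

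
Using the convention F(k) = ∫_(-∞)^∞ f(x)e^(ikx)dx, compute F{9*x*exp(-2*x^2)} 9*sqrt(2)*I*sqrt(pi)*k*exp(-k^2/8)/8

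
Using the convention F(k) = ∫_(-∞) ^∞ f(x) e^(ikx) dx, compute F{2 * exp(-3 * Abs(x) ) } 12/(k^2 + 9) 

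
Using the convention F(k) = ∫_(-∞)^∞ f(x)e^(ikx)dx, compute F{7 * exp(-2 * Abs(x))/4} 7/(k^2 + 4)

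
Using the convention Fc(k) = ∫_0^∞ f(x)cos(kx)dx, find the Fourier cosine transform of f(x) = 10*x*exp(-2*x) 10*(4 - k^2)/(k^2+4)^2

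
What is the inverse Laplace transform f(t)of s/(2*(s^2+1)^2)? t*sin(t)/4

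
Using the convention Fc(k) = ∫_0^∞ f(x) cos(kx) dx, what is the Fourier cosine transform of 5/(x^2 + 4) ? 5 * pi * exp(-2 * k) /4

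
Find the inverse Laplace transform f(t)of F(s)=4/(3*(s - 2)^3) 2*t^2*exp(2*t)/3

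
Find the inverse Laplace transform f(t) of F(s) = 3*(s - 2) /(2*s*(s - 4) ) 3*exp(2*t)*cosh(2*t) /2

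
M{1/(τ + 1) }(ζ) pi*csc(pi*ζ) 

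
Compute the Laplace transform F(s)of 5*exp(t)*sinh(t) 5/(s*(s - 2))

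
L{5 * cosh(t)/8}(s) 5 * s/(8 * (s^2 - 1))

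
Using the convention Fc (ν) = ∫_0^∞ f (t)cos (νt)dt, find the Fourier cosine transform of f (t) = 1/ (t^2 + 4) pi * exp (-2 * ν)/4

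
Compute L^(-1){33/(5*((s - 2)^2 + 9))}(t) 11*exp(2*t)*sin(3*t)/5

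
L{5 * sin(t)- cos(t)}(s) 5/(s^2 + 1)- s/(s^2 + 1)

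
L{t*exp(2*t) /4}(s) 1/(4*(s - 2) ^2) 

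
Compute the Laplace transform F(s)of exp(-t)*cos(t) (s+1)/((s+1)^2+1)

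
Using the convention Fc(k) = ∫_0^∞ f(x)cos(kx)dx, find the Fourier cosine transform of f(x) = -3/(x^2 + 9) -pi*exp(-3*k)/2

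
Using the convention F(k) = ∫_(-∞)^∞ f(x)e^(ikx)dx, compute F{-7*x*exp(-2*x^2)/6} -7*sqrt(2)*I*sqrt(pi)*k*exp(-k^2/8)/48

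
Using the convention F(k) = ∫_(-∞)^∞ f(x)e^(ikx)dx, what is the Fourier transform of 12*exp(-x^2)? 12*sqrt(pi)*exp(-k^2/4)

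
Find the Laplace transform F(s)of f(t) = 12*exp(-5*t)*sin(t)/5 12/(5*((s+5)^2+1))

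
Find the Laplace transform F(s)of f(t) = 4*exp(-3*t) 4/(s + 3)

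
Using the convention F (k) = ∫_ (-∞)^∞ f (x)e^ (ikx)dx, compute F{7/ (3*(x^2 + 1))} 7*pi*exp (-Abs (k))/3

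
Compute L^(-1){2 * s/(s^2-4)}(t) 2 * cosh(2 * t)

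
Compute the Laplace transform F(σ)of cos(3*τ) σ/(σ^2 + 9)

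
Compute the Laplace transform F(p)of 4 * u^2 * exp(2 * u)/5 8/(5 * (p - 2)^3)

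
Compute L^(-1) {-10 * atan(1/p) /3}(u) -10 * sin(u) /(3 * u) 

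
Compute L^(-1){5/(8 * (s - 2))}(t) 5 * exp(2 * t)/8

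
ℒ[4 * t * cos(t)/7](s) 4 * (s^2 - 1)/(7 * (s^2+1)^2)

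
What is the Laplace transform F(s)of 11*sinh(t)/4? 11/(4*(s^2 - 1))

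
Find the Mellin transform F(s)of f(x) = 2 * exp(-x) 2 * gamma(s)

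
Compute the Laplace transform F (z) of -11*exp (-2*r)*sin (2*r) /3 -22/ (3*(z + 2) ^2 + 12) 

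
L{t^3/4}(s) 3/(2*s^4)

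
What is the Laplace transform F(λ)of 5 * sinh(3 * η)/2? 15/(2 * (λ^2 - 9))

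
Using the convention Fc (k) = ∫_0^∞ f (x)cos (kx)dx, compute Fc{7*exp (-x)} 7/ (k^2 + 1)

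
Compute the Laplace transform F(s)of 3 3/s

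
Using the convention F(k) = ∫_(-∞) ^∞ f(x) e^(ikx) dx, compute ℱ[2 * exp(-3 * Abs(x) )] 12/(k^2+9) 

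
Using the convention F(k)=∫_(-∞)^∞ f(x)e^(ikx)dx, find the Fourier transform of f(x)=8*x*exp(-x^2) 4*I*sqrt(pi)*k*exp(-k^2/4)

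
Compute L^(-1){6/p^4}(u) u^3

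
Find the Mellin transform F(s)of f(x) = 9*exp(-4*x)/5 9*gamma(s)/(5*4^s)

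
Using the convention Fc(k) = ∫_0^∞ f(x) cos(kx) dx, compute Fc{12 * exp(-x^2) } 6 * sqrt(pi) * exp(-k^2/4) 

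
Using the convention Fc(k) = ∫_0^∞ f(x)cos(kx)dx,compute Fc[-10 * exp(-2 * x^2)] -5 * sqrt(2) * sqrt(pi) * exp(-k^2/8)/2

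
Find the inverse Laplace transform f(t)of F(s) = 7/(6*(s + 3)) 7*exp(-3*t)/6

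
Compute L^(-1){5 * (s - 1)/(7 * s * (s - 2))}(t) 5 * exp(t) * cosh(t)/7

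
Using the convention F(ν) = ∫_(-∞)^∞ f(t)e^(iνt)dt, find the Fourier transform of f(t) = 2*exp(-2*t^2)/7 sqrt(2)*sqrt(pi)*exp(-ν^2/8)/7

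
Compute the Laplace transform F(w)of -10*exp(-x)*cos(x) 10*(-w - 1)/((w+1)^2+1)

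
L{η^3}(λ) 6/λ^4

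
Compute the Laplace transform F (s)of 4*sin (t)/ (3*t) 4*atan (1/s)/3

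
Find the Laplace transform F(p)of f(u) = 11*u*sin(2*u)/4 11*p/(p^2 + 4)^2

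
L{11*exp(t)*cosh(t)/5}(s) 11*(s - 1)/(5*s*(s - 2))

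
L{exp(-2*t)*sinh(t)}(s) 1/((s + 2)^2 - 1)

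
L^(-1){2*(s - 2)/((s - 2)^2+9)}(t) 2*exp(2*t)*cos(3*t)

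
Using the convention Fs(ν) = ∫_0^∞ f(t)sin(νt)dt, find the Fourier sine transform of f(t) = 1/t pi/2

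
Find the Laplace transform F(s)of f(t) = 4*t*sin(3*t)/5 24*s/(5*(s^2 + 9)^2)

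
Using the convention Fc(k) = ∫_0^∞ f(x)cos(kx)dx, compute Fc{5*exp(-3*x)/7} 15/(7*(k^2 + 9))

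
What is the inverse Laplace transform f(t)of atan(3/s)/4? sin(3*t)/(4*t)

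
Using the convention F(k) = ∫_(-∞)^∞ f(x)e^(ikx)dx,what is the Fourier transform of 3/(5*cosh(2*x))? 3*pi/(10*cosh(pi*k/4))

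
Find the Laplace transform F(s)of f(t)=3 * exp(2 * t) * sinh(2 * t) 6/(s * (s - 4))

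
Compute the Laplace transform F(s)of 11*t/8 11/(8*s^2)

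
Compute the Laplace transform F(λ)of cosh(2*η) λ/(λ^2 - 4)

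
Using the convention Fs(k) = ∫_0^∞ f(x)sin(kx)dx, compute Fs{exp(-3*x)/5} k/(5*(k^2 + 9))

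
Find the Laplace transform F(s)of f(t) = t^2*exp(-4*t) 2/(s+4)^3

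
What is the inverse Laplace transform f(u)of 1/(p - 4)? exp(4*u)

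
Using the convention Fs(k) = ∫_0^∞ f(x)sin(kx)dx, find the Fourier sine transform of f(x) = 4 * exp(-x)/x 4 * atan(k)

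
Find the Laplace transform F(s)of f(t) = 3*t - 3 3/s^2 - 3/s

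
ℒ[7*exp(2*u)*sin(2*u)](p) 14/((p - 2)^2 + 4)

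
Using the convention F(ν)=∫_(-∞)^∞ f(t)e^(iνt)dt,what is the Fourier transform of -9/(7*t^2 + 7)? -9*pi*exp(-Abs(ν))/7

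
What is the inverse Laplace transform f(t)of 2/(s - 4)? 2*exp(4*t)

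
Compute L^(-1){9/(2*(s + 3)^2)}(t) 9*t*exp(-3*t)/2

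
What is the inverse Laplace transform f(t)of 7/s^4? 7*t^3/6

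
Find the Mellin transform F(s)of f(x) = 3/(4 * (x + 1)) 3 * pi * csc(pi * s)/4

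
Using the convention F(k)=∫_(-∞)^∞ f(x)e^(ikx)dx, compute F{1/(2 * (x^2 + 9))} pi * exp(-3 * Abs(k))/6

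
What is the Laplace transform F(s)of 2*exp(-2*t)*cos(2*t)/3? 2*(s + 2)/(3*((s + 2)^2 + 4))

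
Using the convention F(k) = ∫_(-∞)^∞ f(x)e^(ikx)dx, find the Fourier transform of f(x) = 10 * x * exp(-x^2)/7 5 * I * sqrt(pi) * k * exp(-k^2/4)/7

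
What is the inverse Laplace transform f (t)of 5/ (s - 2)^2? 5 * t * exp (2 * t)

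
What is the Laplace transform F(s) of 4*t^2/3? 8/(3*s^3) 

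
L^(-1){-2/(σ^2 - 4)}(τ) -sinh(2*τ)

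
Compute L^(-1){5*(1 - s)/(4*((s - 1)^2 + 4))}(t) -5*exp(t)*cos(2*t)/4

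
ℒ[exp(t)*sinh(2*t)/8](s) 1/(4*((s - 1)^2 - 4))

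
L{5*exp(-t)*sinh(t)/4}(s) 5/(4*s*(s + 2))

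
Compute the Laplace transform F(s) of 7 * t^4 168/s^5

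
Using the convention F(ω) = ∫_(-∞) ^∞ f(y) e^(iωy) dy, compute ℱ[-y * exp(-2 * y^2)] -sqrt(2) * I * sqrt(pi) * ω * exp(-ω^2/8) /8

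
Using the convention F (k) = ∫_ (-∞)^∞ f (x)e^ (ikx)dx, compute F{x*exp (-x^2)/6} I*sqrt (pi)*k*exp (-k^2/4)/12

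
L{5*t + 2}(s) 2/s + 5/s^2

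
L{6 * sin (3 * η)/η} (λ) 6 * atan (3/λ)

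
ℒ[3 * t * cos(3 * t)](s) 3 * (s^2 - 9)/(s^2 + 9)^2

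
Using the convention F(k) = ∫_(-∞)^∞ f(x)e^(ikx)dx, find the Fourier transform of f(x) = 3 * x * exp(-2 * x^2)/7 3 * sqrt(2) * I * sqrt(pi) * k * exp(-k^2/8)/56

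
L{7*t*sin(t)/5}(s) 14*s/(5*(s^2 + 1)^2)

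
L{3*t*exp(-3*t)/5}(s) 3/(5*(s+3)^2)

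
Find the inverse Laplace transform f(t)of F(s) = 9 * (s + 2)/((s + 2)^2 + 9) 9 * exp(-2 * t) * cos(3 * t)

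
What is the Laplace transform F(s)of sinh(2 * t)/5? 2/(5 * (s^2 - 4))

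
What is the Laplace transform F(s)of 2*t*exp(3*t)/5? 2/(5*(s - 3)^2)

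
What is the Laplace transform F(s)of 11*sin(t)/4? 11/(4*(s^2 + 1))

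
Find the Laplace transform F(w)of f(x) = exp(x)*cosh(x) (w - 1)/(w*(w - 2))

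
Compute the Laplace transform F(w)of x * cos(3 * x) (w^2 - 9)/(w^2 + 9)^2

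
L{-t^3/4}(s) -3/(2 * s^4)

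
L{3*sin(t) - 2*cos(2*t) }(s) 3/(s^2 + 1) - 2*s/(s^2 + 4) 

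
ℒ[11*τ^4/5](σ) 264/(5*σ^5)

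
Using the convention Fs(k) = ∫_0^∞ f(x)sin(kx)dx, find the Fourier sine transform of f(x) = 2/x pi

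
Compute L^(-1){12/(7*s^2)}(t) 12*t/7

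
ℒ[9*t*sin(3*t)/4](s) 27*s/(2*(s^2 + 9)^2)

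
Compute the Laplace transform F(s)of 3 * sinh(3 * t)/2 9/(2 * (s^2-9))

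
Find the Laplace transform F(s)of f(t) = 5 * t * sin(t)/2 5 * s/(s^2 + 1)^2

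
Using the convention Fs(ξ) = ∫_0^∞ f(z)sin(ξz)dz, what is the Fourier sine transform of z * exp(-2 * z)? 4 * ξ/(ξ^2 + 4)^2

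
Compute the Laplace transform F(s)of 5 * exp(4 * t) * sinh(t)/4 5/(4 * ((s - 4)^2 - 1))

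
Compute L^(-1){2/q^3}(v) v^2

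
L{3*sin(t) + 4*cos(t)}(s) 3/(s^2 + 1) + 4*s/(s^2 + 1)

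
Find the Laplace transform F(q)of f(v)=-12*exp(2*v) -12/(q - 2)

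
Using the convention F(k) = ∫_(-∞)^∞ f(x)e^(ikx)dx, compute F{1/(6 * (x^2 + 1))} pi * exp(-Abs(k))/6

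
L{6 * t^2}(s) 12/s^3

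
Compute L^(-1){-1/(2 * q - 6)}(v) -exp(3 * v)/2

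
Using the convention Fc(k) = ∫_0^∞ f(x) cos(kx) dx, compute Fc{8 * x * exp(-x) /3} 8 * (1 - k^2) /(3 * (k^2 + 1) ^2) 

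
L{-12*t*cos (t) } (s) 12*(1 - s^2) / (s^2+1) ^2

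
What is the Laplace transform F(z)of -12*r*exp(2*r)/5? -12/(5*(z - 2)^2)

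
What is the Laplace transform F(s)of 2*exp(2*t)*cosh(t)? 2*(s - 2)/((s - 2)^2 - 1)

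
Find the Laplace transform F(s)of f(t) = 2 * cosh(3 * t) 2 * s/(s^2 - 9)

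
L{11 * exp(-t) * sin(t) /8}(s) 11/(8 * ((s + 1) ^2 + 1) ) 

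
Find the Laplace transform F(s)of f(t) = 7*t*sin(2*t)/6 14*s/(3*(s^2+4)^2)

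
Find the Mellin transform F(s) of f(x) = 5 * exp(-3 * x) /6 5 * gamma(s) /(6 * 3^s) 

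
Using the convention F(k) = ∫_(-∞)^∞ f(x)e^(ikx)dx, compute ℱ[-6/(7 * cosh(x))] -6 * pi/(7 * cosh(pi * k/2))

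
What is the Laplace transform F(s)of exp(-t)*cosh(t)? (s + 1)/(s*(s + 2))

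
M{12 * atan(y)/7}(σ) -6 * pi * sec(pi * σ/2)/(7 * σ)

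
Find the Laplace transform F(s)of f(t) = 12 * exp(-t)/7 12/(7 * (s + 1))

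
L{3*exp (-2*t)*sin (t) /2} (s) 3/ (2*( (s + 2) ^2 + 1) ) 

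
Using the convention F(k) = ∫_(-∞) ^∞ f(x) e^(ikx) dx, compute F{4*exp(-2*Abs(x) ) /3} 16/(3*(k^2 + 4) ) 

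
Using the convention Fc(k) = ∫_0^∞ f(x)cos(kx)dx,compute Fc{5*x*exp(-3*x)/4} 5*(9 - k^2)/(4*(k^2 + 9)^2)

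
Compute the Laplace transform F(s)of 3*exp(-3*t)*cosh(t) 3*(s + 3)/((s + 3)^2 - 1)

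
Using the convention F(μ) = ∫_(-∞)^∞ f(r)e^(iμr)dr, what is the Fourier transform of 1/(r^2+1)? pi * exp(-Abs(μ))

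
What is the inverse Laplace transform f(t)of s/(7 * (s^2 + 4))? cos(2 * t)/7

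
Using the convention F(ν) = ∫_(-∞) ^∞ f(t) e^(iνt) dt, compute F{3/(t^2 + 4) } 3*pi*exp(-2*Abs(ν) ) /2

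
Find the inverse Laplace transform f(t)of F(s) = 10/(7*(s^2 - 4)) 5*sinh(2*t)/7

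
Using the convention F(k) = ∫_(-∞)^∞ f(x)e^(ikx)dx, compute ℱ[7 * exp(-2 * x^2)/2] 7 * sqrt(2) * sqrt(pi) * exp(-k^2/8)/4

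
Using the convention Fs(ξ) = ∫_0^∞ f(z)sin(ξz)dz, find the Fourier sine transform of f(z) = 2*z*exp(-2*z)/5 8*ξ/(5*(ξ^2 + 4)^2)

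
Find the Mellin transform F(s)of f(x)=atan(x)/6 -pi * sec(pi * s/2)/(12 * s)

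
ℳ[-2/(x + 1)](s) -2 * pi * csc(pi * s)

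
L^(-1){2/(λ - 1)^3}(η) η^2*exp(η)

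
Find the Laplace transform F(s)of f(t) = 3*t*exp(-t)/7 3/(7*(s + 1)^2)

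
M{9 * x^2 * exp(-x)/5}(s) 9 * gamma(s + 2)/5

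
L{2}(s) 2/s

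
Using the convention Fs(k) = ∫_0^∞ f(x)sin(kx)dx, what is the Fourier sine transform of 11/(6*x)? 11*pi/12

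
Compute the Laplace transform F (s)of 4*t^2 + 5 8/s^3 + 5/s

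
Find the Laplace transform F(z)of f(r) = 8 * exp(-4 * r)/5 8/(5 * (z + 4))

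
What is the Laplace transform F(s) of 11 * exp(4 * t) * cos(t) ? 11 * (s - 4) /((s - 4) ^2+1) 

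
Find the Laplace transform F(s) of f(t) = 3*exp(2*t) 3/(s - 2) 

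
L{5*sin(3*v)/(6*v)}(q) 5*atan(3/q)/6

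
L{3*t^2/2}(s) 3/s^3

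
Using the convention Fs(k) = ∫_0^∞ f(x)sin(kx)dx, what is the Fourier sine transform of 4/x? 2 * pi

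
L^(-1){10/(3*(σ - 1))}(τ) 10*exp(τ)/3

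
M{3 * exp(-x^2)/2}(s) 3 * gamma(s/2)/4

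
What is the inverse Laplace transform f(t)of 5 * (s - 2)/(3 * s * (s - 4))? 5 * exp(2 * t) * cosh(2 * t)/3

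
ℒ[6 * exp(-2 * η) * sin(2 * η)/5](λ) 12/(5 * ((λ + 2)^2 + 4))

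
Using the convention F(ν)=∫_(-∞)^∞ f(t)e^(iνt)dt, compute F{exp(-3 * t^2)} sqrt(3) * sqrt(pi) * exp(-ν^2/12)/3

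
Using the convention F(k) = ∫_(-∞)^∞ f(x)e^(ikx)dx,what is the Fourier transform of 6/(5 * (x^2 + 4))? 3 * pi * exp(-2 * Abs(k))/5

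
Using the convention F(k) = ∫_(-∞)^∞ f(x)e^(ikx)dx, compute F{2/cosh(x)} 2*pi/cosh(pi*k/2)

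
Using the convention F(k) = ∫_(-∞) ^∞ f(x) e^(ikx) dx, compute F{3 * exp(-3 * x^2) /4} sqrt(3) * sqrt(pi) * exp(-k^2/12) /4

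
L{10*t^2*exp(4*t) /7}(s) 20/(7*(s - 4) ^3) 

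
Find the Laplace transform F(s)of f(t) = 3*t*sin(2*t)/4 3*s/(s^2 + 4)^2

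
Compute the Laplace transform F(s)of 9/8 9/(8*s)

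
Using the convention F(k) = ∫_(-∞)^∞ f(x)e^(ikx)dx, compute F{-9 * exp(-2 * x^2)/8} -9 * sqrt(2) * sqrt(pi) * exp(-k^2/8)/16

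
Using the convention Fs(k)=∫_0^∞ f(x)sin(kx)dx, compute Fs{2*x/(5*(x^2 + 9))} pi*exp(-3*k)/5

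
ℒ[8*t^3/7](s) 48/(7*s^4)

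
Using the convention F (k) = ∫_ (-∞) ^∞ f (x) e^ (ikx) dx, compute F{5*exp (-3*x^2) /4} 5*sqrt (3)*sqrt (pi)*exp (-k^2/12) /12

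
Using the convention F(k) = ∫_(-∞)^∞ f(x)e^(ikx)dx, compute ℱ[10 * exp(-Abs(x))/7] 20/(7 * (k^2 + 1))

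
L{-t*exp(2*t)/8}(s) -1/(8*(s - 2)^2)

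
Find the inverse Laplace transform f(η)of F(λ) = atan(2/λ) sin(2*η)/η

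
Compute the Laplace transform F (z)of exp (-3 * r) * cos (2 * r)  (z+3)/ ( (z+3)^2+4)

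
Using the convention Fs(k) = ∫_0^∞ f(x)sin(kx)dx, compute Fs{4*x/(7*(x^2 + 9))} 2*pi*exp(-3*k)/7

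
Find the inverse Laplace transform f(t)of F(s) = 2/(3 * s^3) t^2/3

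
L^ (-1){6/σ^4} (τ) τ^3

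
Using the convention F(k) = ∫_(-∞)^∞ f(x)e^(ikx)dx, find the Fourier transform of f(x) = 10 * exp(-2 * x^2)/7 5 * sqrt(2) * sqrt(pi) * exp(-k^2/8)/7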